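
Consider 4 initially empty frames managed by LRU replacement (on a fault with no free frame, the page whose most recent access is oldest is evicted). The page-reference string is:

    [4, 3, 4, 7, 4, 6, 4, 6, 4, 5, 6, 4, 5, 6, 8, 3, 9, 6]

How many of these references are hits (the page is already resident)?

4 → miss, frames (4)
3 → miss, frames (4 3)
4 → hit
7 → miss, frames (3 4 7)
4 → hit
6 → miss, frames (3 7 4 6)
4 → hit
6 → hit
4 → hit
5 → miss, evict 3, frames (7 6 4 5)
6 → hit
4 → hit
5 → hit
6 → hit
8 → miss, evict 7, frames (4 5 6 8)
3 → miss, evict 4, frames (5 6 8 3)
9 → miss, evict 5, frames (6 8 3 9)
6 → hit
Hits: 10.

10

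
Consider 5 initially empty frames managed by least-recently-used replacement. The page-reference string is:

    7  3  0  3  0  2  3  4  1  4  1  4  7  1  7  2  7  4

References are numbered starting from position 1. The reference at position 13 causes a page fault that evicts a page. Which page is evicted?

0

pos 1: 7: fault, frames [7]
pos 2: 3: fault, frames [7, 3]
pos 3: 0: fault, frames [7, 3, 0]
pos 4: 3: hit
pos 5: 0: hit
pos 6: 2: fault, frames [7, 3, 0, 2]
pos 7: 3: hit
pos 8: 4: fault, frames [7, 0, 2, 3, 4]
pos 9: 1: fault, evict 7, frames [0, 2, 3, 4, 1]
pos 10: 4: hit
pos 11: 1: hit
pos 12: 4: hit
pos 13: 7: fault, evict 0, frames [2, 3, 1, 4, 7]
At position 13, page 0 is evicted.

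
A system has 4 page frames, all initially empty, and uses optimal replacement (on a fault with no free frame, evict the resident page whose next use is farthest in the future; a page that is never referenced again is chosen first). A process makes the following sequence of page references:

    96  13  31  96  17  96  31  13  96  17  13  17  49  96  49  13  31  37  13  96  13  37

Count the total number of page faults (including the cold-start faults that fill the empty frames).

6

96 -> miss, frames [96]
13 -> miss, frames [96, 13]
31 -> miss, frames [96, 13, 31]
96 -> hit
17 -> miss, frames [96, 13, 31, 17]
96 -> hit
31 -> hit
13 -> hit
96 -> hit
17 -> hit
13 -> hit
17 -> hit
49 -> miss, evict 17, frames [96, 13, 31, 49]
96 -> hit
49 -> hit
13 -> hit
31 -> hit
37 -> miss, evict 49, frames [96, 13, 31, 37]
13 -> hit
96 -> hit
13 -> hit
37 -> hit
Page faults: 6.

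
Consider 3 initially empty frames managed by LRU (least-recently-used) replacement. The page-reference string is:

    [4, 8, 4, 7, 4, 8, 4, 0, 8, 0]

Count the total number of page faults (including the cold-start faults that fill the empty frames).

4

4: fault, frames {4}
8: fault, frames {4,8}
4: hit
7: fault, frames {8,4,7}
4: hit
8: hit
4: hit
0: fault, evict 7, frames {8,4,0}
8: hit
0: hit
Page faults: 4.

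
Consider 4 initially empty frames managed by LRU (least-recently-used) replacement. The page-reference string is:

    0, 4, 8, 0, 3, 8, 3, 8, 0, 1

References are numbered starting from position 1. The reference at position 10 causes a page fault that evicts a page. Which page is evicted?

4

pos 1: 0 -> fault, frames [0]
pos 2: 4 -> fault, frames [0, 4]
pos 3: 8 -> fault, frames [0, 4, 8]
pos 4: 0 -> hit
pos 5: 3 -> fault, frames [4, 8, 0, 3]
pos 6: 8 -> hit
pos 7: 3 -> hit
pos 8: 8 -> hit
pos 9: 0 -> hit
pos 10: 1 -> fault, evict 4, frames [3, 8, 0, 1]
At position 10, page 4 is evicted.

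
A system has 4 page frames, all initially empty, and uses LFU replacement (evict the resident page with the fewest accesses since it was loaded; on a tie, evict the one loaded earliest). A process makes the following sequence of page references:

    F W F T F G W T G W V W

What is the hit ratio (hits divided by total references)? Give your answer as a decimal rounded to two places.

F -> fault, frames (F)
W -> fault, frames (F W)
F -> hit
T -> fault, frames (F W T)
F -> hit
G -> fault, frames (F W T G)
W -> hit
T -> hit
G -> hit
W -> hit
V -> fault, evict T, frames (F W G V)
W -> hit
Hits: 7 of 12 references → 7/12 = 0.5833.

0.58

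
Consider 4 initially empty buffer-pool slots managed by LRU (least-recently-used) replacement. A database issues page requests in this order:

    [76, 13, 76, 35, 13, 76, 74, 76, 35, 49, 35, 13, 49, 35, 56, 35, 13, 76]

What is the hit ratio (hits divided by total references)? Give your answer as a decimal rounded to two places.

76 -> miss, frames {76}
13 -> miss, frames {76,13}
76 -> hit
35 -> miss, frames {13,76,35}
13 -> hit
76 -> hit
74 -> miss, frames {35,13,76,74}
76 -> hit
35 -> hit
49 -> miss, evict 13, frames {74,76,35,49}
35 -> hit
13 -> miss, evict 74, frames {76,49,35,13}
49 -> hit
35 -> hit
56 -> miss, evict 76, frames {13,49,35,56}
35 -> hit
13 -> hit
76 -> miss, evict 49, frames {56,35,13,76}
Hits: 10 of 18 references → 10/18 = 0.5556.

0.56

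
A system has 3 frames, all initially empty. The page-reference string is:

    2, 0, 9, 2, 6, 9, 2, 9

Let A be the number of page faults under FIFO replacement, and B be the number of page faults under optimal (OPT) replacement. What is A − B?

Under FIFO: F F F . F . F . → 5 faults.
Under OPT: F F F . F . . . → 4 faults.
A − B = 5 − 4 = 1.

1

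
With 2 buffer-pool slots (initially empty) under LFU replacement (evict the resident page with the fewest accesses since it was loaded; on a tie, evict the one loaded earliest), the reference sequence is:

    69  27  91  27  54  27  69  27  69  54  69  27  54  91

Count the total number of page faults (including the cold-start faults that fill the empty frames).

9

69 -> fault, frames {69}
27 -> fault, frames {69,27}
91 -> fault, evict 69, frames {27,91}
27 -> hit
54 -> fault, evict 91, frames {27,54}
27 -> hit
69 -> fault, evict 54, frames {27,69}
27 -> hit
69 -> hit
54 -> fault, evict 69, frames {27,54}
69 -> fault, evict 54, frames {27,69}
27 -> hit
54 -> fault, evict 69, frames {27,54}
91 -> fault, evict 54, frames {27,91}
Page faults: 9.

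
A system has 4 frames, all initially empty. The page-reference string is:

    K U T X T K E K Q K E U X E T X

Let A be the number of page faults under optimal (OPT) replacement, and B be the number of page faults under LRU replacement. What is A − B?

-1

Under OPT: F F F F . . F . F . . . F . F . → 8 faults.
Under LRU: F F F F . . F . F . . F F . F . → 9 faults.
A − B = 8 − 9 = -1.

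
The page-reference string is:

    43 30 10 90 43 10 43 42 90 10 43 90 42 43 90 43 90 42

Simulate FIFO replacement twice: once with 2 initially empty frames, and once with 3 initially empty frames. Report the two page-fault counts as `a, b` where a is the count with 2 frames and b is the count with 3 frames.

2 frames: F F F F F F . F F F F F F F F . . F → 15 faults.
3 frames: F F F F F . . F . F . F . F . . . F → 10 faults.
10 < 15: adding a frame reduced faults, as is typical.

15, 10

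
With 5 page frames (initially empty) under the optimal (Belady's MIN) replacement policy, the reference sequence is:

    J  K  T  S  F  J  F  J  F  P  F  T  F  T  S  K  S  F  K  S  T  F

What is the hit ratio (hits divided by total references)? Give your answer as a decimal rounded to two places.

0.73

J -> fault, frames (J)
K -> fault, frames (J K)
T -> fault, frames (J K T)
S -> fault, frames (J K T S)
F -> fault, frames (J K T S F)
J -> hit
F -> hit
J -> hit
F -> hit
P -> fault, evict J, frames (K T S F P)
F -> hit
T -> hit
F -> hit
T -> hit
S -> hit
K -> hit
S -> hit
F -> hit
K -> hit
S -> hit
T -> hit
F -> hit
Hits: 16 of 22 references → 16/22 = 0.7273.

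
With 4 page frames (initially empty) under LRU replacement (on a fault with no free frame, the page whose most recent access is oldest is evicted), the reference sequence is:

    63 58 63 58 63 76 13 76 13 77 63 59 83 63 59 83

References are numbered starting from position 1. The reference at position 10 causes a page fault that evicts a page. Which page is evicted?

58

pos 1: 63: fault, frames (63)
pos 2: 58: fault, frames (63 58)
pos 3: 63: hit
pos 4: 58: hit
pos 5: 63: hit
pos 6: 76: fault, frames (58 63 76)
pos 7: 13: fault, frames (58 63 76 13)
pos 8: 76: hit
pos 9: 13: hit
pos 10: 77: fault, evict 58, frames (63 76 13 77)
At position 10, page 58 is evicted.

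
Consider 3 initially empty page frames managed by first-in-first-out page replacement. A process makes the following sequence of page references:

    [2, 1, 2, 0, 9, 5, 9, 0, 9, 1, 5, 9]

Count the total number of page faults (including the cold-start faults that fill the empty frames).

6

2 -> miss, frames {2}
1 -> miss, frames {2,1}
2 -> hit
0 -> miss, frames {2,1,0}
9 -> miss, evict 2, frames {1,0,9}
5 -> miss, evict 1, frames {0,9,5}
9 -> hit
0 -> hit
9 -> hit
1 -> miss, evict 0, frames {9,5,1}
5 -> hit
9 -> hit
Page faults: 6.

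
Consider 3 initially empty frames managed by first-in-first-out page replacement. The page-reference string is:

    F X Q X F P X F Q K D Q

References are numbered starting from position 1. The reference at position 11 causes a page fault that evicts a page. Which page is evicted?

P

pos 1: F -> fault, frames [F]
pos 2: X -> fault, frames [F, X]
pos 3: Q -> fault, frames [F, X, Q]
pos 4: X -> hit
pos 5: F -> hit
pos 6: P -> fault, evict F, frames [X, Q, P]
pos 7: X -> hit
pos 8: F -> fault, evict X, frames [Q, P, F]
pos 9: Q -> hit
pos 10: K -> fault, evict Q, frames [P, F, K]
pos 11: D -> fault, evict P, frames [F, K, D]
At position 11, page P is evicted.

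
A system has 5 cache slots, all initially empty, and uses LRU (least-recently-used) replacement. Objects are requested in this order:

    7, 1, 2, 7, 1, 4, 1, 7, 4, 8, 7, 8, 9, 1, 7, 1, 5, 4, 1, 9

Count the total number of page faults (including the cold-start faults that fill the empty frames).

8

7 → fault, frames (7)
1 → fault, frames (7 1)
2 → fault, frames (7 1 2)
7 → hit
1 → hit
4 → fault, frames (2 7 1 4)
1 → hit
7 → hit
4 → hit
8 → fault, frames (2 1 7 4 8)
7 → hit
8 → hit
9 → fault, evict 2, frames (1 4 7 8 9)
1 → hit
7 → hit
1 → hit
5 → fault, evict 4, frames (8 9 7 1 5)
4 → fault, evict 8, frames (9 7 1 5 4)
1 → hit
9 → hit
Page faults: 8.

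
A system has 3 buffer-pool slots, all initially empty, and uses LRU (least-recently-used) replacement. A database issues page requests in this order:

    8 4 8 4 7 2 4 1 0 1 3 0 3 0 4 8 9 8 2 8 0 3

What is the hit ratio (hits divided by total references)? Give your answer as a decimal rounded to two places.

0.41

8 → miss, frames [8]
4 → miss, frames [8, 4]
8 → hit
4 → hit
7 → miss, frames [8, 4, 7]
2 → miss, evict 8, frames [4, 7, 2]
4 → hit
1 → miss, evict 7, frames [2, 4, 1]
0 → miss, evict 2, frames [4, 1, 0]
1 → hit
3 → miss, evict 4, frames [0, 1, 3]
0 → hit
3 → hit
0 → hit
4 → miss, evict 1, frames [3, 0, 4]
8 → miss, evict 3, frames [0, 4, 8]
9 → miss, evict 0, frames [4, 8, 9]
8 → hit
2 → miss, evict 4, frames [9, 8, 2]
8 → hit
0 → miss, evict 9, frames [2, 8, 0]
3 → miss, evict 2, frames [8, 0, 3]
Hits: 9 of 22 references → 9/22 = 0.4091.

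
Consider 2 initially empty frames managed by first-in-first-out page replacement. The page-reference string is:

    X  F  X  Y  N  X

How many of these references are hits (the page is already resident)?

1

X → fault, frames {X}
F → fault, frames {X,F}
X → hit
Y → fault, evict X, frames {F,Y}
N → fault, evict F, frames {Y,N}
X → fault, evict Y, frames {N,X}
Hits: 1.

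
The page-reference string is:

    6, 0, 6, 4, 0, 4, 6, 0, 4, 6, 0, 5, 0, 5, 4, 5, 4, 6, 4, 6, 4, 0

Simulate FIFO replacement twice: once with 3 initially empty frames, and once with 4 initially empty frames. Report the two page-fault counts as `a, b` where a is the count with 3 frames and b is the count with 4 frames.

3 frames: F F . F . . . . . . . F . . . . . F . . . F → 6 faults.
4 frames: F F . F . . . . . . . F . . . . . . . . . . → 4 faults.
4 < 6: adding a frame reduced faults, as is typical.

6, 4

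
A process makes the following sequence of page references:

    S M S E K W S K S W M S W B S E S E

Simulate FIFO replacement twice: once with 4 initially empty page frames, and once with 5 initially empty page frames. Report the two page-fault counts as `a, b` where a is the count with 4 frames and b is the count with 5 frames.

4 frames: F F . F F F F . . . F . . F . F . . → 9 faults.
5 frames: F F . F F F . . . . . . . F F . . . → 7 faults.
7 < 9: adding a frame reduced faults, as is typical.

9, 7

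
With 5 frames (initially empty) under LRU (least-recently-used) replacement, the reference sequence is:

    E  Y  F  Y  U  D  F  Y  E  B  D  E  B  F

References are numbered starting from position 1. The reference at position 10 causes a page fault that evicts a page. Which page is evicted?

U

pos 1: E: miss, frames [E]
pos 2: Y: miss, frames [E, Y]
pos 3: F: miss, frames [E, Y, F]
pos 4: Y: hit
pos 5: U: miss, frames [E, F, Y, U]
pos 6: D: miss, frames [E, F, Y, U, D]
pos 7: F: hit
pos 8: Y: hit
pos 9: E: hit
pos 10: B: miss, evict U, frames [D, F, Y, E, B]
At position 10, page U is evicted.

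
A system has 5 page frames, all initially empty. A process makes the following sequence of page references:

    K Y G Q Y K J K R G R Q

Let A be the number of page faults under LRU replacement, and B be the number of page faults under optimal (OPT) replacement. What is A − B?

Under LRU: F F F F . . F . F F . F → 8 faults.
Under OPT: F F F F . . F . F . . . → 6 faults.
A − B = 8 − 6 = 2.

2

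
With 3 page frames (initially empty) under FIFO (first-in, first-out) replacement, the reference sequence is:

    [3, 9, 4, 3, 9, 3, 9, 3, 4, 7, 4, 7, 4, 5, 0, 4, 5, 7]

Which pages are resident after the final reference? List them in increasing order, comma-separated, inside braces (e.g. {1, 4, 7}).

{0, 4, 7}

3: fault, frames {3}
9: fault, frames {3,9}
4: fault, frames {3,9,4}
3: hit
9: hit
3: hit
9: hit
3: hit
4: hit
7: fault, evict 3, frames {9,4,7}
4: hit
7: hit
4: hit
5: fault, evict 9, frames {4,7,5}
0: fault, evict 4, frames {7,5,0}
4: fault, evict 7, frames {5,0,4}
5: hit
7: fault, evict 5, frames {0,4,7}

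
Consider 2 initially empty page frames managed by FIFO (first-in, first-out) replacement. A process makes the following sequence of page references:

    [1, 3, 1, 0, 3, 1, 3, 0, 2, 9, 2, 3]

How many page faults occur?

9

1: miss, frames [1]
3: miss, frames [1, 3]
1: hit
0: miss, evict 1, frames [3, 0]
3: hit
1: miss, evict 3, frames [0, 1]
3: miss, evict 0, frames [1, 3]
0: miss, evict 1, frames [3, 0]
2: miss, evict 3, frames [0, 2]
9: miss, evict 0, frames [2, 9]
2: hit
3: miss, evict 2, frames [9, 3]
Page faults: 9.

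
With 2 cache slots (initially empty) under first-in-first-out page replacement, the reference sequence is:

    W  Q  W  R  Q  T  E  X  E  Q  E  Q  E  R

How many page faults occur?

W -> miss, frames (W)
Q -> miss, frames (W Q)
W -> hit
R -> miss, evict W, frames (Q R)
Q -> hit
T -> miss, evict Q, frames (R T)
E -> miss, evict R, frames (T E)
X -> miss, evict T, frames (E X)
E -> hit
Q -> miss, evict E, frames (X Q)
E -> miss, evict X, frames (Q E)
Q -> hit
E -> hit
R -> miss, evict Q, frames (E R)
Page faults: 9.

9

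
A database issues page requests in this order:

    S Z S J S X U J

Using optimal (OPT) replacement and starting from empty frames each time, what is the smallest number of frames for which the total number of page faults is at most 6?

f=1: 8 faults
f=2: 5 faults
f=3: 5 faults
f=4: 5 faults
f=5: 5 faults
Smallest f with faults ≤ 6 is 2.

2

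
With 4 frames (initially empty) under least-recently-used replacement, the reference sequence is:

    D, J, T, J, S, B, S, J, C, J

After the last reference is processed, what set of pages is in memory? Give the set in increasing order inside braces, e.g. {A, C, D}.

D → miss, frames [D]
J → miss, frames [D, J]
T → miss, frames [D, J, T]
J → hit
S → miss, frames [D, T, J, S]
B → miss, evict D, frames [T, J, S, B]
S → hit
J → hit
C → miss, evict T, frames [B, S, J, C]
J → hit

{B, C, J, S}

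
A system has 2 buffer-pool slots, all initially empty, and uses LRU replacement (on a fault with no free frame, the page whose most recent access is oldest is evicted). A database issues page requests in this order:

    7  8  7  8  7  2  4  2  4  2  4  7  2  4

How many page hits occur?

7 -> fault, frames {7}
8 -> fault, frames {7,8}
7 -> hit
8 -> hit
7 -> hit
2 -> fault, evict 8, frames {7,2}
4 -> fault, evict 7, frames {2,4}
2 -> hit
4 -> hit
2 -> hit
4 -> hit
7 -> fault, evict 2, frames {4,7}
2 -> fault, evict 4, frames {7,2}
4 -> fault, evict 7, frames {2,4}
Hits: 7.

7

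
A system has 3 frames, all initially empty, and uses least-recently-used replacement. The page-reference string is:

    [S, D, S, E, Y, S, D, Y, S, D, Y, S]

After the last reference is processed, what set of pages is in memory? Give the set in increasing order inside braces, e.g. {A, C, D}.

S: miss, frames (S)
D: miss, frames (S D)
S: hit
E: miss, frames (D S E)
Y: miss, evict D, frames (S E Y)
S: hit
D: miss, evict E, frames (Y S D)
Y: hit
S: hit
D: hit
Y: hit
S: hit

{D, S, Y}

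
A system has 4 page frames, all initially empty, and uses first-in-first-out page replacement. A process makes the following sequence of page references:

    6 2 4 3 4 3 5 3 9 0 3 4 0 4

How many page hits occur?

6 → miss, frames {6}
2 → miss, frames {6,2}
4 → miss, frames {6,2,4}
3 → miss, frames {6,2,4,3}
4 → hit
3 → hit
5 → miss, evict 6, frames {2,4,3,5}
3 → hit
9 → miss, evict 2, frames {4,3,5,9}
0 → miss, evict 4, frames {3,5,9,0}
3 → hit
4 → miss, evict 3, frames {5,9,0,4}
0 → hit
4 → hit
Hits: 6.

6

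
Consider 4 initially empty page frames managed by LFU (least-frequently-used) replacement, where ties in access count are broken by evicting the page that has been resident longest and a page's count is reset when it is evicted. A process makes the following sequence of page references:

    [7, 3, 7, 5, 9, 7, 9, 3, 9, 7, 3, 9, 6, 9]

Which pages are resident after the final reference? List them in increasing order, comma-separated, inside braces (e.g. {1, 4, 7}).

{3, 6, 7, 9}

7 -> miss, frames [7]
3 -> miss, frames [7, 3]
7 -> hit
5 -> miss, frames [7, 3, 5]
9 -> miss, frames [7, 3, 5, 9]
7 -> hit
9 -> hit
3 -> hit
9 -> hit
7 -> hit
3 -> hit
9 -> hit
6 -> miss, evict 5, frames [7, 3, 9, 6]
9 -> hit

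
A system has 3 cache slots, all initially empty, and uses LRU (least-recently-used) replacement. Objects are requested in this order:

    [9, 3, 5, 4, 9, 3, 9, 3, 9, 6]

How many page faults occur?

7

9 → fault, frames [9]
3 → fault, frames [9, 3]
5 → fault, frames [9, 3, 5]
4 → fault, evict 9, frames [3, 5, 4]
9 → fault, evict 3, frames [5, 4, 9]
3 → fault, evict 5, frames [4, 9, 3]
9 → hit
3 → hit
9 → hit
6 → fault, evict 4, frames [3, 9, 6]
Page faults: 7.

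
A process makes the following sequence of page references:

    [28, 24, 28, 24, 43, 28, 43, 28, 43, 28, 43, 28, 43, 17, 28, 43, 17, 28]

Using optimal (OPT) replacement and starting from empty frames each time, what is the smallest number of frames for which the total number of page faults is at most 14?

f=1: 18 faults
f=2: 6 faults
f=3: 4 faults
f=4: 4 faults
Smallest f with faults ≤ 14 is 2.

2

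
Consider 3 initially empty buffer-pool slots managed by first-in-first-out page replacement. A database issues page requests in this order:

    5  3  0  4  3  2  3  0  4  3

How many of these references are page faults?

8

5 → miss, frames {5}
3 → miss, frames {5,3}
0 → miss, frames {5,3,0}
4 → miss, evict 5, frames {3,0,4}
3 → hit
2 → miss, evict 3, frames {0,4,2}
3 → miss, evict 0, frames {4,2,3}
0 → miss, evict 4, frames {2,3,0}
4 → miss, evict 2, frames {3,0,4}
3 → hit
Page faults: 8.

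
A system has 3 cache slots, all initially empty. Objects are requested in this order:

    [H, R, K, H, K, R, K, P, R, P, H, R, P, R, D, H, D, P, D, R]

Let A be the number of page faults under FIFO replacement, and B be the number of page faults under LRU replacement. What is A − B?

Under FIFO: F F F . . . . F . . F F . . F . . F . . → 8 faults.
Under LRU: F F F . . . . F . . F . . . F F . F . F → 9 faults.
A − B = 8 − 9 = -1.

-1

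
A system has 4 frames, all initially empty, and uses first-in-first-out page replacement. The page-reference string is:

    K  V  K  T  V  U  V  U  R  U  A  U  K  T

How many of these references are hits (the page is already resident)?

K -> miss, frames {K}
V -> miss, frames {K,V}
K -> hit
T -> miss, frames {K,V,T}
V -> hit
U -> miss, frames {K,V,T,U}
V -> hit
U -> hit
R -> miss, evict K, frames {V,T,U,R}
U -> hit
A -> miss, evict V, frames {T,U,R,A}
U -> hit
K -> miss, evict T, frames {U,R,A,K}
T -> miss, evict U, frames {R,A,K,T}
Hits: 6.

6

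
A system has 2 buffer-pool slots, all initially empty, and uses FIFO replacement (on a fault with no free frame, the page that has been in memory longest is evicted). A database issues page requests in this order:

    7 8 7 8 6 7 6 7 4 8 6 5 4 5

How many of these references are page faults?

9

7 → fault, frames [7]
8 → fault, frames [7, 8]
7 → hit
8 → hit
6 → fault, evict 7, frames [8, 6]
7 → fault, evict 8, frames [6, 7]
6 → hit
7 → hit
4 → fault, evict 6, frames [7, 4]
8 → fault, evict 7, frames [4, 8]
6 → fault, evict 4, frames [8, 6]
5 → fault, evict 8, frames [6, 5]
4 → fault, evict 6, frames [5, 4]
5 → hit
Page faults: 9.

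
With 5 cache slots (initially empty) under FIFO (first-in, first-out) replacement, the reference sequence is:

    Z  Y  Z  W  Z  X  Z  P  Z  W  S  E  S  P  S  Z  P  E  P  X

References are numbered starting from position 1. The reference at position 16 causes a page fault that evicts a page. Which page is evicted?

pos 1: Z → miss, frames [Z]
pos 2: Y → miss, frames [Z, Y]
pos 3: Z → hit
pos 4: W → miss, frames [Z, Y, W]
pos 5: Z → hit
pos 6: X → miss, frames [Z, Y, W, X]
pos 7: Z → hit
pos 8: P → miss, frames [Z, Y, W, X, P]
pos 9: Z → hit
pos 10: W → hit
pos 11: S → miss, evict Z, frames [Y, W, X, P, S]
pos 12: E → miss, evict Y, frames [W, X, P, S, E]
pos 13: S → hit
pos 14: P → hit
pos 15: S → hit
pos 16: Z → miss, evict W, frames [X, P, S, E, Z]
At position 16, page W is evicted.

W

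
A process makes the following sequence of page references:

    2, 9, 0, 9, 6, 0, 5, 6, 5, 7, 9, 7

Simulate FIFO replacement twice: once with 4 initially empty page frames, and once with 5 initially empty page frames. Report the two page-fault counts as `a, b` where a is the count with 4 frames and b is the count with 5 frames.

7, 6

4 frames: F F F . F . F . . F F . → 7 faults.
5 frames: F F F . F . F . . F . . → 6 faults.
6 < 7: adding a frame reduced faults, as is typical.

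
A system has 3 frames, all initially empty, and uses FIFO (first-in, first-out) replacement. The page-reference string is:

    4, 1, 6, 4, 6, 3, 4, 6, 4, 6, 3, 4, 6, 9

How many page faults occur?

4 → miss, frames {4}
1 → miss, frames {4,1}
6 → miss, frames {4,1,6}
4 → hit
6 → hit
3 → miss, evict 4, frames {1,6,3}
4 → miss, evict 1, frames {6,3,4}
6 → hit
4 → hit
6 → hit
3 → hit
4 → hit
6 → hit
9 → miss, evict 6, frames {3,4,9}
Page faults: 6.

6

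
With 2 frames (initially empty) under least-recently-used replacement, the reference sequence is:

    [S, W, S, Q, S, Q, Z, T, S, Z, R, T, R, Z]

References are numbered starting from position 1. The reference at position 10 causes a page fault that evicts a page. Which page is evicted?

pos 1: S: miss, frames (S)
pos 2: W: miss, frames (S W)
pos 3: S: hit
pos 4: Q: miss, evict W, frames (S Q)
pos 5: S: hit
pos 6: Q: hit
pos 7: Z: miss, evict S, frames (Q Z)
pos 8: T: miss, evict Q, frames (Z T)
pos 9: S: miss, evict Z, frames (T S)
pos 10: Z: miss, evict T, frames (S Z)
At position 10, page T is evicted.

T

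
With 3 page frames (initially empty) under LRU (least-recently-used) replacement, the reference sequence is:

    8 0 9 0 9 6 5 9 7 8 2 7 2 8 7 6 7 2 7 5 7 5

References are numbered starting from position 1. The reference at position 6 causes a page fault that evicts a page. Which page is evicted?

pos 1: 8 → miss, frames [8]
pos 2: 0 → miss, frames [8, 0]
pos 3: 9 → miss, frames [8, 0, 9]
pos 4: 0 → hit
pos 5: 9 → hit
pos 6: 6 → miss, evict 8, frames [0, 9, 6]
At position 6, page 8 is evicted.

8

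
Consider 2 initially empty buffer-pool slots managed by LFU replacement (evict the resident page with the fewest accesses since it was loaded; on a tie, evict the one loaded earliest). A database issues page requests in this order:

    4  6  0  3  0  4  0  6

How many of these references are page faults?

4 -> miss, frames {4}
6 -> miss, frames {4,6}
0 -> miss, evict 4, frames {6,0}
3 -> miss, evict 6, frames {0,3}
0 -> hit
4 -> miss, evict 3, frames {0,4}
0 -> hit
6 -> miss, evict 4, frames {0,6}
Page faults: 6.

6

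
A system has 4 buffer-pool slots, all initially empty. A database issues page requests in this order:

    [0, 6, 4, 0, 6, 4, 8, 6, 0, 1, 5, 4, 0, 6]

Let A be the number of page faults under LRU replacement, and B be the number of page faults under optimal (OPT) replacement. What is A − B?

Under LRU: F F F . . . F . . F F F . F → 8 faults.
Under OPT: F F F . . . F . . F F . . . → 6 faults.
A − B = 8 − 6 = 2.

2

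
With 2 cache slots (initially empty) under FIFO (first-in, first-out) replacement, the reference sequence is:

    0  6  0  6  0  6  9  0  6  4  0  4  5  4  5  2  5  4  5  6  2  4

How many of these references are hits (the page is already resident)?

7

0 → fault, frames (0)
6 → fault, frames (0 6)
0 → hit
6 → hit
0 → hit
6 → hit
9 → fault, evict 0, frames (6 9)
0 → fault, evict 6, frames (9 0)
6 → fault, evict 9, frames (0 6)
4 → fault, evict 0, frames (6 4)
0 → fault, evict 6, frames (4 0)
4 → hit
5 → fault, evict 4, frames (0 5)
4 → fault, evict 0, frames (5 4)
5 → hit
2 → fault, evict 5, frames (4 2)
5 → fault, evict 4, frames (2 5)
4 → fault, evict 2, frames (5 4)
5 → hit
6 → fault, evict 5, frames (4 6)
2 → fault, evict 4, frames (6 2)
4 → fault, evict 6, frames (2 4)
Hits: 7.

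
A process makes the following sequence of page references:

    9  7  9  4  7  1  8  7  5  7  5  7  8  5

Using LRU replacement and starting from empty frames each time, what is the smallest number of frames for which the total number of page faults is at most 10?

2

f=1: 14 faults
f=2: 10 faults
f=3: 6 faults
f=4: 6 faults
f=5: 6 faults
f=6: 6 faults
Smallest f with faults ≤ 10 is 2.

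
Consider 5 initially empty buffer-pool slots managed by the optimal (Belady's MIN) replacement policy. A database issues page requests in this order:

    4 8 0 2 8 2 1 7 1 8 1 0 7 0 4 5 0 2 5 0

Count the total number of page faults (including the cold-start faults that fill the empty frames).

4 -> fault, frames {4}
8 -> fault, frames {4,8}
0 -> fault, frames {4,8,0}
2 -> fault, frames {4,8,0,2}
8 -> hit
2 -> hit
1 -> fault, frames {4,8,0,2,1}
7 -> fault, evict 2, frames {4,8,0,1,7}
1 -> hit
8 -> hit
1 -> hit
0 -> hit
7 -> hit
0 -> hit
4 -> hit
5 -> fault, evict 7, frames {4,8,0,1,5}
0 -> hit
2 -> fault, evict 1, frames {4,8,0,5,2}
5 -> hit
0 -> hit
Page faults: 8.

8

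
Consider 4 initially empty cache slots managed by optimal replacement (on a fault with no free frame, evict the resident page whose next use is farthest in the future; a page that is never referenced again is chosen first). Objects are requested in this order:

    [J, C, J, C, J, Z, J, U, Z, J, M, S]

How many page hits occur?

J: fault, frames [J]
C: fault, frames [J, C]
J: hit
C: hit
J: hit
Z: fault, frames [J, C, Z]
J: hit
U: fault, frames [J, C, Z, U]
Z: hit
J: hit
M: fault, evict U, frames [J, C, Z, M]
S: fault, evict M, frames [J, C, Z, S]
Hits: 6.

6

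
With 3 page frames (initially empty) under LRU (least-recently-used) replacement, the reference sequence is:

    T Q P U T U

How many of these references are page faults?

T -> fault, frames {T}
Q -> fault, frames {T,Q}
P -> fault, frames {T,Q,P}
U -> fault, evict T, frames {Q,P,U}
T -> fault, evict Q, frames {P,U,T}
U -> hit
Page faults: 5.

5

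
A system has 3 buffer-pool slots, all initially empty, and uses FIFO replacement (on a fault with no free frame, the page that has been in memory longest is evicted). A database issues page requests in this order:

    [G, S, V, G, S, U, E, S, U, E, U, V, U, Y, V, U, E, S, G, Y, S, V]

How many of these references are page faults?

G -> fault, frames {G}
S -> fault, frames {G,S}
V -> fault, frames {G,S,V}
G -> hit
S -> hit
U -> fault, evict G, frames {S,V,U}
E -> fault, evict S, frames {V,U,E}
S -> fault, evict V, frames {U,E,S}
U -> hit
E -> hit
U -> hit
V -> fault, evict U, frames {E,S,V}
U -> fault, evict E, frames {S,V,U}
Y -> fault, evict S, frames {V,U,Y}
V -> hit
U -> hit
E -> fault, evict V, frames {U,Y,E}
S -> fault, evict U, frames {Y,E,S}
G -> fault, evict Y, frames {E,S,G}
Y -> fault, evict E, frames {S,G,Y}
S -> hit
V -> fault, evict S, frames {G,Y,V}
Page faults: 14.

14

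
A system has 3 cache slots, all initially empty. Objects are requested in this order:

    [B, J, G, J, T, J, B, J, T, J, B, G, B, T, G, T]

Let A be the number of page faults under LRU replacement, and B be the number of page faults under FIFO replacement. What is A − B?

-1

Under LRU: F F F . F . F . . . . F . F . . → 7 faults.
Under FIFO: F F F . F . F F . . . F . F . . → 8 faults.
A − B = 7 − 8 = -1.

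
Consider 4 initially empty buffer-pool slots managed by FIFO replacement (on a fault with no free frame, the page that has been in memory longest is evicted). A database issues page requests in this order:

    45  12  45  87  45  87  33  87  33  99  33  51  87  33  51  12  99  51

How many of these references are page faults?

45 -> fault, frames [45]
12 -> fault, frames [45, 12]
45 -> hit
87 -> fault, frames [45, 12, 87]
45 -> hit
87 -> hit
33 -> fault, frames [45, 12, 87, 33]
87 -> hit
33 -> hit
99 -> fault, evict 45, frames [12, 87, 33, 99]
33 -> hit
51 -> fault, evict 12, frames [87, 33, 99, 51]
87 -> hit
33 -> hit
51 -> hit
12 -> fault, evict 87, frames [33, 99, 51, 12]
99 -> hit
51 -> hit
Page faults: 7.

7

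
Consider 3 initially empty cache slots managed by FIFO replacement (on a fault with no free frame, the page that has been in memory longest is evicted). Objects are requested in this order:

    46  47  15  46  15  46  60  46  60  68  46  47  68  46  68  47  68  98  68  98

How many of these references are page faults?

8

46: fault, frames [46]
47: fault, frames [46, 47]
15: fault, frames [46, 47, 15]
46: hit
15: hit
46: hit
60: fault, evict 46, frames [47, 15, 60]
46: fault, evict 47, frames [15, 60, 46]
60: hit
68: fault, evict 15, frames [60, 46, 68]
46: hit
47: fault, evict 60, frames [46, 68, 47]
68: hit
46: hit
68: hit
47: hit
68: hit
98: fault, evict 46, frames [68, 47, 98]
68: hit
98: hit
Page faults: 8.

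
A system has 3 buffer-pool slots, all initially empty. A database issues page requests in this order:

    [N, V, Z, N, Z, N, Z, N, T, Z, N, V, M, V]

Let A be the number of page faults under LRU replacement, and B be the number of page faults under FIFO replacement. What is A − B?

-1

Under LRU: F F F . . . . . F . . F F . → 6 faults.
Under FIFO: F F F . . . . . F . F F F . → 7 faults.
A − B = 6 − 7 = -1.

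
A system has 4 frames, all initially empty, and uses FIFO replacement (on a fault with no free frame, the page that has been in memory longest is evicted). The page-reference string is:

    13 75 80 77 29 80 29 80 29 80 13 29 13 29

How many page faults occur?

6

13 -> miss, frames {13}
75 -> miss, frames {13,75}
80 -> miss, frames {13,75,80}
77 -> miss, frames {13,75,80,77}
29 -> miss, evict 13, frames {75,80,77,29}
80 -> hit
29 -> hit
80 -> hit
29 -> hit
80 -> hit
13 -> miss, evict 75, frames {80,77,29,13}
29 -> hit
13 -> hit
29 -> hit
Page faults: 6.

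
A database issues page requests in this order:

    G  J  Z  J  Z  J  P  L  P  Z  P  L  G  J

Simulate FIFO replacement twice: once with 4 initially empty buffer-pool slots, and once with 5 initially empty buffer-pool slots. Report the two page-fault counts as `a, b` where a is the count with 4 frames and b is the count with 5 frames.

4 frames: F F F . . . F F . . . . F F → 7 faults.
5 frames: F F F . . . F F . . . . . . → 5 faults.
5 < 7: adding a frame reduced faults, as is typical.

7, 5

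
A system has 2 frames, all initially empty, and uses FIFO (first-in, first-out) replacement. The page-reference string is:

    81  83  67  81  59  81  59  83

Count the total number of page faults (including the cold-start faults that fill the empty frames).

81 → fault, frames (81)
83 → fault, frames (81 83)
67 → fault, evict 81, frames (83 67)
81 → fault, evict 83, frames (67 81)
59 → fault, evict 67, frames (81 59)
81 → hit
59 → hit
83 → fault, evict 81, frames (59 83)
Page faults: 6.

6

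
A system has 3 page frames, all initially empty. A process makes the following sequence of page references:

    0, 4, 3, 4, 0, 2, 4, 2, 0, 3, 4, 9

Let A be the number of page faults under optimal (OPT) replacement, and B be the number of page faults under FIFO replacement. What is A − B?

Under OPT: F F F . . F . . . F . F → 6 faults.
Under FIFO: F F F . . F . . F . F F → 7 faults.
A − B = 6 − 7 = -1.

-1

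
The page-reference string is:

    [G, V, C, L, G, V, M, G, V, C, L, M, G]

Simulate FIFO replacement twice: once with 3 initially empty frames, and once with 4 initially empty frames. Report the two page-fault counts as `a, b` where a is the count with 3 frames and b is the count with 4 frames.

3 frames: F F F F F F F . . F F . F → 10 faults.
4 frames: F F F F . . F F F F F F F → 11 faults.
11 > 10: adding a frame increased faults — Belady's anomaly.

10, 11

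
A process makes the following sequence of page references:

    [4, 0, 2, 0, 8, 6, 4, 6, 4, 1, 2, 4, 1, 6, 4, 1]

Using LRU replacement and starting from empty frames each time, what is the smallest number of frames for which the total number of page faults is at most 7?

5

f=1: 16 faults
f=2: 13 faults
f=3: 9 faults
f=4: 8 faults
f=5: 7 faults
f=6: 6 faults
Smallest f with faults ≤ 7 is 5.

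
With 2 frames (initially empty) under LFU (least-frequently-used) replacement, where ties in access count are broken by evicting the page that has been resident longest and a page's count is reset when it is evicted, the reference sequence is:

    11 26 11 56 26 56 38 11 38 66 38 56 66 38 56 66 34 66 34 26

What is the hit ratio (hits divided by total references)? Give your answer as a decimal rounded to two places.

11: fault, frames {11}
26: fault, frames {11,26}
11: hit
56: fault, evict 26, frames {11,56}
26: fault, evict 56, frames {11,26}
56: fault, evict 26, frames {11,56}
38: fault, evict 56, frames {11,38}
11: hit
38: hit
66: fault, evict 38, frames {11,66}
38: fault, evict 66, frames {11,38}
56: fault, evict 38, frames {11,56}
66: fault, evict 56, frames {11,66}
38: fault, evict 66, frames {11,38}
56: fault, evict 38, frames {11,56}
66: fault, evict 56, frames {11,66}
34: fault, evict 66, frames {11,34}
66: fault, evict 34, frames {11,66}
34: fault, evict 66, frames {11,34}
26: fault, evict 34, frames {11,26}
Hits: 3 of 20 references → 3/20 = 0.1500.

0.15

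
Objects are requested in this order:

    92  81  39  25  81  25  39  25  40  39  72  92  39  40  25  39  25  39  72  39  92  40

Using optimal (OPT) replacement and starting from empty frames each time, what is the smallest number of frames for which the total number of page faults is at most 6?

f=1: 22 faults
f=2: 13 faults
f=3: 10 faults
f=4: 8 faults
f=5: 6 faults
f=6: 6 faults
Smallest f with faults ≤ 6 is 5.

5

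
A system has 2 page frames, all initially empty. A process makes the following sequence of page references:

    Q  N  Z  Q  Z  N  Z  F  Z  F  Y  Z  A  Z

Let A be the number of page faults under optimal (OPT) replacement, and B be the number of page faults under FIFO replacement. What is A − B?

-3

Under OPT: F F F . . F . F . . F . F . → 7 faults.
Under FIFO: F F F F . F F F . . F F F . → 10 faults.
A − B = 7 − 10 = -3.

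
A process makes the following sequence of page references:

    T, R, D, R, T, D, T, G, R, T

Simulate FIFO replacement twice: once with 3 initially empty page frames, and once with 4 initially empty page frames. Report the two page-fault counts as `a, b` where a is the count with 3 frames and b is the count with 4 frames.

5, 4

3 frames: F F F . . . . F . F → 5 faults.
4 frames: F F F . . . . F . . → 4 faults.
4 < 5: adding a frame reduced faults, as is typical.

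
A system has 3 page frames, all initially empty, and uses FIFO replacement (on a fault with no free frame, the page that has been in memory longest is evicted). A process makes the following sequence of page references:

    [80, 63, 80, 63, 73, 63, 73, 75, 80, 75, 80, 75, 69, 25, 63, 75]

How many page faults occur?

80 → miss, frames [80]
63 → miss, frames [80, 63]
80 → hit
63 → hit
73 → miss, frames [80, 63, 73]
63 → hit
73 → hit
75 → miss, evict 80, frames [63, 73, 75]
80 → miss, evict 63, frames [73, 75, 80]
75 → hit
80 → hit
75 → hit
69 → miss, evict 73, frames [75, 80, 69]
25 → miss, evict 75, frames [80, 69, 25]
63 → miss, evict 80, frames [69, 25, 63]
75 → miss, evict 69, frames [25, 63, 75]
Page faults: 9.

9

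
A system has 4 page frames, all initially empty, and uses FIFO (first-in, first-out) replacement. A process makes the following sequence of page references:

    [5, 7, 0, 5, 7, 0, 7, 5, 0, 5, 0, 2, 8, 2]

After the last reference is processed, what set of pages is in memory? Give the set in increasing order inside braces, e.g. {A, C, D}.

5 → miss, frames {5}
7 → miss, frames {5,7}
0 → miss, frames {5,7,0}
5 → hit
7 → hit
0 → hit
7 → hit
5 → hit
0 → hit
5 → hit
0 → hit
2 → miss, frames {5,7,0,2}
8 → miss, evict 5, frames {7,0,2,8}
2 → hit

{0, 2, 7, 8}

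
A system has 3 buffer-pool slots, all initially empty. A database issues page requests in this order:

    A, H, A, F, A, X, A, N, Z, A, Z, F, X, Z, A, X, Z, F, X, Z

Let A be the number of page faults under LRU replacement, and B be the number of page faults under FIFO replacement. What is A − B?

Under LRU: F F . F . F . F F . . F F . F . . F . . → 10 faults.
Under FIFO: F F . F . F F F F . . F F . F . F F F . → 13 faults.
A − B = 10 − 13 = -3.

-3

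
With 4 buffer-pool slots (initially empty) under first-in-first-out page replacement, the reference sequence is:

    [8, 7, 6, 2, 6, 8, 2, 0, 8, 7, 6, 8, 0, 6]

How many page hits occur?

6

8: fault, frames (8)
7: fault, frames (8 7)
6: fault, frames (8 7 6)
2: fault, frames (8 7 6 2)
6: hit
8: hit
2: hit
0: fault, evict 8, frames (7 6 2 0)
8: fault, evict 7, frames (6 2 0 8)
7: fault, evict 6, frames (2 0 8 7)
6: fault, evict 2, frames (0 8 7 6)
8: hit
0: hit
6: hit
Hits: 6.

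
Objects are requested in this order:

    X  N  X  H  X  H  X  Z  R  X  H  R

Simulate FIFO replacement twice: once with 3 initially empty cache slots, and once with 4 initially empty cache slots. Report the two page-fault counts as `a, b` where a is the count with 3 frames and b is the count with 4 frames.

3 frames: F F . F . . . F F F F . → 7 faults.
4 frames: F F . F . . . F F F . . → 6 faults.
6 < 7: adding a frame reduced faults, as is typical.

7, 6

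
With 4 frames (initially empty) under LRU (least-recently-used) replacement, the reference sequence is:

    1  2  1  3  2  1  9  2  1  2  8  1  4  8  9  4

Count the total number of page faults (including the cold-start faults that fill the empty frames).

7

1 -> fault, frames {1}
2 -> fault, frames {1,2}
1 -> hit
3 -> fault, frames {2,1,3}
2 -> hit
1 -> hit
9 -> fault, frames {3,2,1,9}
2 -> hit
1 -> hit
2 -> hit
8 -> fault, evict 3, frames {9,1,2,8}
1 -> hit
4 -> fault, evict 9, frames {2,8,1,4}
8 -> hit
9 -> fault, evict 2, frames {1,4,8,9}
4 -> hit
Page faults: 7.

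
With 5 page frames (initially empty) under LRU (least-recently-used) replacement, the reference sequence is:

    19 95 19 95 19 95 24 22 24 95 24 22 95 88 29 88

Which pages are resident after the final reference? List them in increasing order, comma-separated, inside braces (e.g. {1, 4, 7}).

{22, 24, 29, 88, 95}

19 -> fault, frames (19)
95 -> fault, frames (19 95)
19 -> hit
95 -> hit
19 -> hit
95 -> hit
24 -> fault, frames (19 95 24)
22 -> fault, frames (19 95 24 22)
24 -> hit
95 -> hit
24 -> hit
22 -> hit
95 -> hit
88 -> fault, frames (19 24 22 95 88)
29 -> fault, evict 19, frames (24 22 95 88 29)
88 -> hit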